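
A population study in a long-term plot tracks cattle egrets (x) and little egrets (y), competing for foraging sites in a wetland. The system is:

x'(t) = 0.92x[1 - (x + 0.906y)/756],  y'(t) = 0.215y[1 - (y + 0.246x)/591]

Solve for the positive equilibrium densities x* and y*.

x* ≈ 284, y* ≈ 521

Setting both brackets to zero gives the nullclines x + 0.906y = 756 and 0.246x + y = 591.
Substituting y = 591 - 0.246x into the first: x(1 - 0.906·0.246) = 756 - 0.906·591.
So x* = 221/0.777 = 284, and then y* = 591 - 0.246·284 = 521.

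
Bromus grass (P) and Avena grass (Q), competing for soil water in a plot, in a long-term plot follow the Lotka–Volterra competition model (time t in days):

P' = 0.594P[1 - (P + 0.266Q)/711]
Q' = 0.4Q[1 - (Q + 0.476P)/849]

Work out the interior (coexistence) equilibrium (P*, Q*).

P* ≈ 556, Q* ≈ 585

Setting both brackets to zero gives the nullclines P + 0.266Q = 711 and 0.476P + Q = 849.
Substituting Q = 849 - 0.476P into the first: P(1 - 0.266·0.476) = 711 - 0.266·849.
So P* = 485/0.873 = 556, and then Q* = 849 - 0.476·556 = 585.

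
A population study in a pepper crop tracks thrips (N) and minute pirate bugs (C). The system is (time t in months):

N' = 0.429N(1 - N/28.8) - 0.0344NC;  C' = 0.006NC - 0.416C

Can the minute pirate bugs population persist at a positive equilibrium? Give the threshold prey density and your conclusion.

The predator equation gives dC/dt > 0 only when N > 0.416/0.006 = 69.3.
Without the predator, N → K = 28.8. Since 28.8 < 69.3, the predator cannot invade.

Threshold N = 69.3; K < 69.3, so no, the predator goes extinct.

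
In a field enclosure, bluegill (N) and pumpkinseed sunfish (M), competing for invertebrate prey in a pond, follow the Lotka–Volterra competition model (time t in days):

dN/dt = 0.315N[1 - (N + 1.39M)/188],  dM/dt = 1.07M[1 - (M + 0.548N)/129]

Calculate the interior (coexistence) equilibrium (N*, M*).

Setting both brackets to zero gives the nullclines N + 1.39M = 188 and 0.548N + M = 129.
Substituting M = 129 - 0.548N into the first: N(1 - 1.39·0.548) = 188 - 1.39·129.
So N* = 8.69/0.238 = 36.5, and then M* = 129 - 0.548·36.5 = 109.

N* ≈ 36.5, M* ≈ 109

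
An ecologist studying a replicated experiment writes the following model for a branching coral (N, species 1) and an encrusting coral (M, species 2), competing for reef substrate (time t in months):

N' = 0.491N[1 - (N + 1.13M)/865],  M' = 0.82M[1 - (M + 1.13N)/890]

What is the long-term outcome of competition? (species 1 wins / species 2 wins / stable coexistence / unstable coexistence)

unstable coexistence (outcome depends on initial conditions)

Compare the nullcline intercepts: K1/α12 = 865/1.13 = 765 < K2 = 890; K2/α21 = 890/1.13 = 788 < K1 = 865.
Since both are reversed, neither can invade when rare; the interior point is a saddle.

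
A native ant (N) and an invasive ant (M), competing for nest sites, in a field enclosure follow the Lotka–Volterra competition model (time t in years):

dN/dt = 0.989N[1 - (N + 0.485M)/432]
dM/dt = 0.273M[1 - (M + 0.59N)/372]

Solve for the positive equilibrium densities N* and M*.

Setting both brackets to zero gives the nullclines N + 0.485M = 432 and 0.59N + M = 372.
Substituting M = 372 - 0.59N into the first: N(1 - 0.485·0.59) = 432 - 0.485·372.
So N* = 252/0.714 = 352, and then M* = 372 - 0.59·352 = 164.

N* ≈ 352, M* ≈ 164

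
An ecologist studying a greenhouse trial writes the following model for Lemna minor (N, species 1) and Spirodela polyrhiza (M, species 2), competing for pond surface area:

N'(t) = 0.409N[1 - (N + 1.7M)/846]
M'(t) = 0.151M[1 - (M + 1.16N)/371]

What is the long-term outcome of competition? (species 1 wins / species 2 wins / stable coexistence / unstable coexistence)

species 1 excludes species 2

Compare the nullcline intercepts: K1/α12 = 846/1.7 = 498 > K2 = 371; K2/α21 = 371/1.16 = 320 < K1 = 846.
Since the inequalities point opposite ways, species 1 can invade but species 2 cannot.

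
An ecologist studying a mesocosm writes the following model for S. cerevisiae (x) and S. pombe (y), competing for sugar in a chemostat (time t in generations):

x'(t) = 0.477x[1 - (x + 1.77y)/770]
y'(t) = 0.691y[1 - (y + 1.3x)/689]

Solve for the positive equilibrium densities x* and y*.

Setting both brackets to zero gives the nullclines x + 1.77y = 770 and 1.3x + y = 689.
Substituting y = 689 - 1.3x into the first: x(1 - 1.77·1.3) = 770 - 1.77·689.
So x* = -450/-1.3 = 346, and then y* = 689 - 1.3·346 = 240.

x* ≈ 346, y* ≈ 240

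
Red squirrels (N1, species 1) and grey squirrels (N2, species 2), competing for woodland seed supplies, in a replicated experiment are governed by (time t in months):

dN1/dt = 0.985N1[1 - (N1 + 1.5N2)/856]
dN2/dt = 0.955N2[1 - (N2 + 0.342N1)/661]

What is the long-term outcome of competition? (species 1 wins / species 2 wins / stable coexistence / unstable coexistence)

Compare the nullcline intercepts: K1/α12 = 856/1.5 = 571 < K2 = 661; K2/α21 = 661/0.342 = 1930 > K1 = 856.
Since the inequalities point opposite ways, species 2 can invade but species 1 cannot.

species 2 excludes species 1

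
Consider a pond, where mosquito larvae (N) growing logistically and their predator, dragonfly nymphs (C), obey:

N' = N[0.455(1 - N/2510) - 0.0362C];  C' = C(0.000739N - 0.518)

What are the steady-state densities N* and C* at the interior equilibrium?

N* ≈ 701, C* ≈ 9.06

From dC/dt = 0 with C > 0: 0.000739N* = 0.518, so N* = 701.
Substitute into dN/dt = 0: 0.455(1 - 701/2510) = 0.0362C*.
The bracket is 0.721, giving C* = 0.328/0.0362 = 9.06.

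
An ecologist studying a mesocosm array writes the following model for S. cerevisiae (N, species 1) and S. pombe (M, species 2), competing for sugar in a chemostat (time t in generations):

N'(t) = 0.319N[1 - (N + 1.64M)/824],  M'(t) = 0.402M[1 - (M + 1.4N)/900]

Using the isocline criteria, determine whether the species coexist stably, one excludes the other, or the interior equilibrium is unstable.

unstable coexistence (outcome depends on initial conditions)

Compare the nullcline intercepts: K1/α12 = 824/1.64 = 502 < K2 = 900; K2/α21 = 900/1.4 = 643 < K1 = 824.
Since both are reversed, neither can invade when rare; the interior point is a saddle.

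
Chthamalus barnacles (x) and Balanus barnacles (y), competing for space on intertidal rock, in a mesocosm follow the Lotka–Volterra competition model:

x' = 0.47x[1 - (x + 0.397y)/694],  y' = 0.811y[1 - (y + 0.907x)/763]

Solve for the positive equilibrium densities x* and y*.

x* ≈ 611, y* ≈ 209

Setting both brackets to zero gives the nullclines x + 0.397y = 694 and 0.907x + y = 763.
Substituting y = 763 - 0.907x into the first: x(1 - 0.397·0.907) = 694 - 0.397·763.
So x* = 391/0.64 = 611, and then y* = 763 - 0.907·611 = 209.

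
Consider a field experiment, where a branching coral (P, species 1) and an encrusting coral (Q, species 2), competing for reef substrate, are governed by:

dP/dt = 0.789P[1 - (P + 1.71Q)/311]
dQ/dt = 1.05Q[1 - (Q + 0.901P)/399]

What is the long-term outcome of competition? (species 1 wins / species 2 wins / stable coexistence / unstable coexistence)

species 2 excludes species 1

Compare the nullcline intercepts: K1/α12 = 311/1.71 = 182 < K2 = 399; K2/α21 = 399/0.901 = 443 > K1 = 311.
Since the inequalities point opposite ways, species 2 can invade but species 1 cannot.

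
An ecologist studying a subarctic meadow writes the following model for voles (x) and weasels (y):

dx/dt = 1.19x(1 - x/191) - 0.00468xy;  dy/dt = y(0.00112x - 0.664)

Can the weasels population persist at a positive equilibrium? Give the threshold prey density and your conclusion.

Threshold x = 593; K < 593, so no, the predator goes extinct.

The predator equation gives dy/dt > 0 only when x > 0.664/0.00112 = 593.
Without the predator, x → K = 191. Since 191 < 593, the predator cannot invade.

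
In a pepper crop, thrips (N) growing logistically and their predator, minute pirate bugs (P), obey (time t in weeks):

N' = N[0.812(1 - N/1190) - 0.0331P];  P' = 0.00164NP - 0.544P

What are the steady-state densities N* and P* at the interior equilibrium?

N* ≈ 332, P* ≈ 17.7

From dP/dt = 0 with P > 0: 0.00164N* = 0.544, so N* = 332.
Substitute into dN/dt = 0: 0.812(1 - 332/1190) = 0.0331P*.
The bracket is 0.721, giving P* = 0.586/0.0331 = 17.7.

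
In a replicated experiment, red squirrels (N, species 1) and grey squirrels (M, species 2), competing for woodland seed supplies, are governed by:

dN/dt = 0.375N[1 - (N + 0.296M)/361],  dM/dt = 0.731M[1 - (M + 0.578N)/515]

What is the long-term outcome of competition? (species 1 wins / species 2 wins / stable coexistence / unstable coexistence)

stable coexistence

Compare the nullcline intercepts: K1/α12 = 361/0.296 = 1220 > K2 = 515; K2/α21 = 515/0.578 = 891 > K1 = 361.
Since both inequalities hold, each species can invade when rare, so the interior equilibrium is stable.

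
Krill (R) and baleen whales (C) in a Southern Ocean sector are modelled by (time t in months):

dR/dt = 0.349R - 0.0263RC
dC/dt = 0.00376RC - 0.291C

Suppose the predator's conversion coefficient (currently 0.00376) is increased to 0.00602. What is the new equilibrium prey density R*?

At the interior fixed point, setting dC/dt = 0 with C > 0 fixes R* = (predator death rate)/(RC coefficient) — independent of the other coefficients.
With the change, R* = 0.291/0.00602 = 48.3; it falls from 77.4.

R* ≈ 48.3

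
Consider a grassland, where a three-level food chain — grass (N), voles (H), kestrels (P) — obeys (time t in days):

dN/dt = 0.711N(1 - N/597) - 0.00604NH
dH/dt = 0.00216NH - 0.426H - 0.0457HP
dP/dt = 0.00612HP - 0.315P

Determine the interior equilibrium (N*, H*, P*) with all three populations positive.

From dP/dt = 0: 0.00612H* = 0.315, so H* = 51.5.
From dN/dt = 0: 0.711(1 - N*/597) = 0.00604·51.5, giving N* = 597·(1 - 0.437) = 336.
From dH/dt = 0: 0.00216·336 - 0.426 = 0.0457P*, so P* = 0.3/0.0457 = 6.56.

N* ≈ 336, H* ≈ 51.5, P* ≈ 6.56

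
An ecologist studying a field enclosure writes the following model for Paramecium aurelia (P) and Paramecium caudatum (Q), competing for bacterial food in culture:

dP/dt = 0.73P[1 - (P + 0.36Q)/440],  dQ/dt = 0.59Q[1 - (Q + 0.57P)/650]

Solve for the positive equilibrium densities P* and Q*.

P* ≈ 259, Q* ≈ 502

Setting both brackets to zero gives the nullclines P + 0.36Q = 440 and 0.57P + Q = 650.
Substituting Q = 650 - 0.57P into the first: P(1 - 0.36·0.57) = 440 - 0.36·650.
So P* = 206/0.795 = 259, and then Q* = 650 - 0.57·259 = 502.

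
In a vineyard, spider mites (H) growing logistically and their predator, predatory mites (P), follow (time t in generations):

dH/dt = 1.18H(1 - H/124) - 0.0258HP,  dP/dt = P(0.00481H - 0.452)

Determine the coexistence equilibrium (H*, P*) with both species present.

H* ≈ 94, P* ≈ 11.1

From dP/dt = 0 with P > 0: 0.00481H* = 0.452, so H* = 94.
Substitute into dH/dt = 0: 1.18(1 - 94/124) = 0.0258P*.
The bracket is 0.242, giving P* = 0.286/0.0258 = 11.1.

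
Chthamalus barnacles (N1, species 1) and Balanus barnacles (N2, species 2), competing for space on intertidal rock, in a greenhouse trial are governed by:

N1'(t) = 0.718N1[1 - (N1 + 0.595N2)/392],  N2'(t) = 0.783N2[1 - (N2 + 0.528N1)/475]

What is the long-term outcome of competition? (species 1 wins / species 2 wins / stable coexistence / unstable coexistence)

stable coexistence

Compare the nullcline intercepts: K1/α12 = 392/0.595 = 659 > K2 = 475; K2/α21 = 475/0.528 = 900 > K1 = 392.
Since both inequalities hold, each species can invade when rare, so the interior equilibrium is stable.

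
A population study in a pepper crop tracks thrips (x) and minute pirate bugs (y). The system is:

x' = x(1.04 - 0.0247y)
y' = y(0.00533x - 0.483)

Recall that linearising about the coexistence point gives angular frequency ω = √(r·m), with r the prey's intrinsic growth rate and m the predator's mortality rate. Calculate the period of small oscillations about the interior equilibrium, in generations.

Here r = 1.04 and m = 0.483, so r·m = 0.502.
ω = √0.502 = 0.709 per generation, hence T = 2π/ω ≈ 8.87 generations.

T ≈ 8.87 generations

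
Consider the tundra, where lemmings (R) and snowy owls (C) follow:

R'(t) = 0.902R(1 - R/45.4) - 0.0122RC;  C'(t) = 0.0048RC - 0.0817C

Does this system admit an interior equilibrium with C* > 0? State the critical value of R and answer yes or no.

Threshold R = 17; K > 17, so yes, the predator persists.

The predator equation gives dC/dt > 0 only when R > 0.0817/0.0048 = 17.
Without the predator, R → K = 45.4. Since 45.4 > 17, the predator can invade and persist.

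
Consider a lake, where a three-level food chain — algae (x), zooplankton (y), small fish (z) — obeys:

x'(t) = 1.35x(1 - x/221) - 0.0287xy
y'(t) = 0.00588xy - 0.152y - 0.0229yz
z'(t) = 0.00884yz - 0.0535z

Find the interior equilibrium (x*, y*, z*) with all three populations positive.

x* ≈ 193, y* ≈ 6.05, z* ≈ 42.8

From dz/dt = 0: 0.00884y* = 0.0535, so y* = 6.05.
From dx/dt = 0: 1.35(1 - x*/221) = 0.0287·6.05, giving x* = 221·(1 - 0.129) = 193.
From dy/dt = 0: 0.00588·193 - 0.152 = 0.0229z*, so z* = 0.98/0.0229 = 42.8.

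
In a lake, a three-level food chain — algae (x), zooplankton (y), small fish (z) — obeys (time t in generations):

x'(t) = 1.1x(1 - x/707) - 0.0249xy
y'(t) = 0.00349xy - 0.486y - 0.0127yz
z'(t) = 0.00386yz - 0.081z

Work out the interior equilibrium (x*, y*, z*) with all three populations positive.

x* ≈ 371, y* ≈ 21, z* ≈ 63.7

From dz/dt = 0: 0.00386y* = 0.081, so y* = 21.
From dx/dt = 0: 1.1(1 - x*/707) = 0.0249·21, giving x* = 707·(1 - 0.475) = 371.
From dy/dt = 0: 0.00349·371 - 0.486 = 0.0127z*, so z* = 0.809/0.0127 = 63.7.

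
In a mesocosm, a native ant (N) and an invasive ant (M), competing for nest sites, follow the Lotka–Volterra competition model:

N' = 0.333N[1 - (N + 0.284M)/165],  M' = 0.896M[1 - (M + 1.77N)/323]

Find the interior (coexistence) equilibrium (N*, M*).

N* ≈ 147, M* ≈ 62.2

Setting both brackets to zero gives the nullclines N + 0.284M = 165 and 1.77N + M = 323.
Substituting M = 323 - 1.77N into the first: N(1 - 0.284·1.77) = 165 - 0.284·323.
So N* = 73.3/0.497 = 147, and then M* = 323 - 1.77·147 = 62.2.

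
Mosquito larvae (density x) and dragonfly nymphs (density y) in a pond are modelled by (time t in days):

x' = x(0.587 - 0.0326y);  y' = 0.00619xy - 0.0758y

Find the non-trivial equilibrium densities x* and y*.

x* ≈ 12.2, y* ≈ 18

Set dy/dt = 0 with y > 0: 0.00619x - 0.0758 = 0, so x* = 0.0758/0.00619 = 12.2.
Set dx/dt = 0 with x > 0: 0.587 - 0.0326y = 0, so y* = 0.587/0.0326 = 18.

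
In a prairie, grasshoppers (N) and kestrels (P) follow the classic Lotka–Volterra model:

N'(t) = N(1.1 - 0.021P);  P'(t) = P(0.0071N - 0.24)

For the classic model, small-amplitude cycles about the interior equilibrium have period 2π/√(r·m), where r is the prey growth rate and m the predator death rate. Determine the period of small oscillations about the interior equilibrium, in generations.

Here r = 1.1 and m = 0.24, so r·m = 0.264.
ω = √0.264 = 0.514 per generation, hence T = 2π/ω ≈ 12.2 generations.

T ≈ 12.2 generations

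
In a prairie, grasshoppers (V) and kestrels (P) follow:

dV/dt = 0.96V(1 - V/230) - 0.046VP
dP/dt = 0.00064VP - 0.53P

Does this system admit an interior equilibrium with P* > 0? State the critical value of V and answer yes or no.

The predator equation gives dP/dt > 0 only when V > 0.53/0.00064 = 828.
Without the predator, V → K = 230. Since 230 < 828, the predator cannot invade.

Threshold V = 828; K < 828, so no, the predator goes extinct.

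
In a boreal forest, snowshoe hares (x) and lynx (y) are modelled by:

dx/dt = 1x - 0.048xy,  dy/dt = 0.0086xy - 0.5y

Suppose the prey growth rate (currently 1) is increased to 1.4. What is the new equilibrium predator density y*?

At the interior fixed point, setting dx/dt = 0 with x > 0 fixes y* = (prey growth rate)/(xy coefficient) — independent of the other coefficients.
With the change, y* = 1.4/0.048 = 29.2; it rises from 20.8.

y* ≈ 29.2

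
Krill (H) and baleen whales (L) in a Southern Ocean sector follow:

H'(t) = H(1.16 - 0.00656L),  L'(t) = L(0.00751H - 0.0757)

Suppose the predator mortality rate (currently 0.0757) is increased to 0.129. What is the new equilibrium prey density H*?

At the interior fixed point, setting dL/dt = 0 with L > 0 fixes H* = (predator death rate)/(HL coefficient) — independent of the other coefficients.
With the change, H* = 0.129/0.00751 = 17.2; it rises from 10.1.

H* ≈ 17.2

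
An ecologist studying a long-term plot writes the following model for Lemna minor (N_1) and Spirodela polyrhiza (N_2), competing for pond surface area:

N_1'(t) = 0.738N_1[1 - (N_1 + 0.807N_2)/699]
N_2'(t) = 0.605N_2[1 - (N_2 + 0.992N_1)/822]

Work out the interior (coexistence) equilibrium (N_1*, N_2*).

Setting both brackets to zero gives the nullclines N_1 + 0.807N_2 = 699 and 0.992N_1 + N_2 = 822.
Substituting N_2 = 822 - 0.992N_1 into the first: N_1(1 - 0.807·0.992) = 699 - 0.807·822.
So N_1* = 35.6/0.199 = 179, and then N_2* = 822 - 0.992·179 = 645.

N_1* ≈ 179, N_2* ≈ 645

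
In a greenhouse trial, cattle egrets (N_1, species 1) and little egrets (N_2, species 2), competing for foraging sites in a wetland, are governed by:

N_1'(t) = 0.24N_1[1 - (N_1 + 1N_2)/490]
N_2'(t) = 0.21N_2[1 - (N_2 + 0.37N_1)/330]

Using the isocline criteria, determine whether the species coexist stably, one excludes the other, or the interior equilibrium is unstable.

stable coexistence

Compare the nullcline intercepts: K1/α12 = 490/1 = 490 > K2 = 330; K2/α21 = 330/0.37 = 892 > K1 = 490.
Since both inequalities hold, each species can invade when rare, so the interior equilibrium is stable.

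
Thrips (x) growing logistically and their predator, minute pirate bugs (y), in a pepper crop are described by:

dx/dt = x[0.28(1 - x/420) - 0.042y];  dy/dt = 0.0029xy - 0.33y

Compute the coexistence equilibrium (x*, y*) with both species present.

From dy/dt = 0 with y > 0: 0.0029x* = 0.33, so x* = 114.
Substitute into dx/dt = 0: 0.28(1 - 114/420) = 0.042y*.
The bracket is 0.729, giving y* = 0.204/0.042 = 4.86.

x* ≈ 114, y* ≈ 4.86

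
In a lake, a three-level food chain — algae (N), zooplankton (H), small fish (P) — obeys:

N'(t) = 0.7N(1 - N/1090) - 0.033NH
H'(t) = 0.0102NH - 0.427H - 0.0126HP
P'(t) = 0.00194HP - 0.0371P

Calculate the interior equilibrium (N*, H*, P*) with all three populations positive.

From dP/dt = 0: 0.00194H* = 0.0371, so H* = 19.1.
From dN/dt = 0: 0.7(1 - N*/1090) = 0.033·19.1, giving N* = 1090·(1 - 0.902) = 107.
From dH/dt = 0: 0.0102·107 - 0.427 = 0.0126P*, so P* = 0.668/0.0126 = 53.

N* ≈ 107, H* ≈ 19.1, P* ≈ 53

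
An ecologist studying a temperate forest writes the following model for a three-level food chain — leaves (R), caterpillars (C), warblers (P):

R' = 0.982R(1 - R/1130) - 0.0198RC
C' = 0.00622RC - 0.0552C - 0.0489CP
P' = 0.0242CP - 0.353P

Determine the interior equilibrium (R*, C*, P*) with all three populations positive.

From dP/dt = 0: 0.0242C* = 0.353, so C* = 14.6.
From dR/dt = 0: 0.982(1 - R*/1130) = 0.0198·14.6, giving R* = 1130·(1 - 0.294) = 798.
From dC/dt = 0: 0.00622·798 - 0.0552 = 0.0489P*, so P* = 4.91/0.0489 = 100.

R* ≈ 798, C* ≈ 14.6, P* ≈ 100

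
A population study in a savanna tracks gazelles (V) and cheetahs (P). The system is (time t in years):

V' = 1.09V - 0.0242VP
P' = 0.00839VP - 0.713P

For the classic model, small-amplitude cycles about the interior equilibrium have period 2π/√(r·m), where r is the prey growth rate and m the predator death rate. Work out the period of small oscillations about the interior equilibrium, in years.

Here r = 1.09 and m = 0.713, so r·m = 0.777.
ω = √0.777 = 0.882 per year, hence T = 2π/ω ≈ 7.13 years.

T ≈ 7.13 years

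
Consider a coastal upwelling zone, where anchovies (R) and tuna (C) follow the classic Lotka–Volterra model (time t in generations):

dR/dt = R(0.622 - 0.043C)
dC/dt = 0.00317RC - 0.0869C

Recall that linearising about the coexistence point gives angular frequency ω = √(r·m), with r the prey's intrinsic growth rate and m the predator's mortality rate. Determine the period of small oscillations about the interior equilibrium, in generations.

T ≈ 27 generations

Here r = 0.622 and m = 0.0869, so r·m = 0.0541.
ω = √0.0541 = 0.232 per generation, hence T = 2π/ω ≈ 27 generations.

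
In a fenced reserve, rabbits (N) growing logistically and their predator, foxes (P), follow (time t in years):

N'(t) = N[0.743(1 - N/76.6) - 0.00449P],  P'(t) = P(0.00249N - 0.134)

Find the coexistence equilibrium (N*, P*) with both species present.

N* ≈ 53.8, P* ≈ 49.2

From dP/dt = 0 with P > 0: 0.00249N* = 0.134, so N* = 53.8.
Substitute into dN/dt = 0: 0.743(1 - 53.8/76.6) = 0.00449P*.
The bracket is 0.297, giving P* = 0.221/0.00449 = 49.2.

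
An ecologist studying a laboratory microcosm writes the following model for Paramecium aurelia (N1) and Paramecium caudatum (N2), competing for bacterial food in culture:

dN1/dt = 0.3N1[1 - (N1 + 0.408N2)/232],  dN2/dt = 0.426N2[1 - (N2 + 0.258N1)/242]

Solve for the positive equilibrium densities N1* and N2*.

N1* ≈ 149, N2* ≈ 204

Setting both brackets to zero gives the nullclines N1 + 0.408N2 = 232 and 0.258N1 + N2 = 242.
Substituting N2 = 242 - 0.258N1 into the first: N1(1 - 0.408·0.258) = 232 - 0.408·242.
So N1* = 133/0.895 = 149, and then N2* = 242 - 0.258·149 = 204.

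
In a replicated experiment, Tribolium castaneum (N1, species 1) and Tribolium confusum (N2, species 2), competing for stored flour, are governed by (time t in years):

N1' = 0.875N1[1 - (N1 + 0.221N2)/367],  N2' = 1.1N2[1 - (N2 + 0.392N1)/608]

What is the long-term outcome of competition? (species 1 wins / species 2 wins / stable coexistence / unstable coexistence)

Compare the nullcline intercepts: K1/α12 = 367/0.221 = 1660 > K2 = 608; K2/α21 = 608/0.392 = 1550 > K1 = 367.
Since both inequalities hold, each species can invade when rare, so the interior equilibrium is stable.

stable coexistence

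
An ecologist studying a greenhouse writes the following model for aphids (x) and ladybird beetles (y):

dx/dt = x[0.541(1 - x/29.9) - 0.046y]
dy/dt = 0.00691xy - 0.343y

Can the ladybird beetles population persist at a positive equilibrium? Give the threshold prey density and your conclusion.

Threshold x = 49.6; K < 49.6, so no, the predator goes extinct.

The predator equation gives dy/dt > 0 only when x > 0.343/0.00691 = 49.6.
Without the predator, x → K = 29.9. Since 29.9 < 49.6, the predator cannot invade.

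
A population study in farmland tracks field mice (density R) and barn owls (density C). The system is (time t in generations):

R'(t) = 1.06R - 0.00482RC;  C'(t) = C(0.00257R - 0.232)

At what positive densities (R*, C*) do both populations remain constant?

R* ≈ 90.3, C* ≈ 220

Set dC/dt = 0 with C > 0: 0.00257R - 0.232 = 0, so R* = 0.232/0.00257 = 90.3.
Set dR/dt = 0 with R > 0: 1.06 - 0.00482C = 0, so C* = 1.06/0.00482 = 220.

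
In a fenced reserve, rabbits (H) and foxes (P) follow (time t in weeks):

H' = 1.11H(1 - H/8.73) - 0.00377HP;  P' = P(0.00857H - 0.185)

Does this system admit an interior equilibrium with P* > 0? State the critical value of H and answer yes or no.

The predator equation gives dP/dt > 0 only when H > 0.185/0.00857 = 21.6.
Without the predator, H → K = 8.73. Since 8.73 < 21.6, the predator cannot invade.

Threshold H = 21.6; K < 21.6, so no, the predator goes extinct.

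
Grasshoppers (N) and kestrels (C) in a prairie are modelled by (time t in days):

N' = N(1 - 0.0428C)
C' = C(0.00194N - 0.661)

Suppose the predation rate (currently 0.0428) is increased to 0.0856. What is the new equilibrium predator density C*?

C* ≈ 11.7

At the interior fixed point, setting dN/dt = 0 with N > 0 fixes C* = (prey growth rate)/(NC coefficient) — independent of the other coefficients.
With the change, C* = 1/0.0856 = 11.7; it falls from 23.4.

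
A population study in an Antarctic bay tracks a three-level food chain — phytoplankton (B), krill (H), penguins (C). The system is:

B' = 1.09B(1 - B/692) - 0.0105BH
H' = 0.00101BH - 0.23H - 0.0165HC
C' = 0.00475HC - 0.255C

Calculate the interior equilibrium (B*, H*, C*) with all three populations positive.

B* ≈ 334, H* ≈ 53.7, C* ≈ 6.51

From dC/dt = 0: 0.00475H* = 0.255, so H* = 53.7.
From dB/dt = 0: 1.09(1 - B*/692) = 0.0105·53.7, giving B* = 692·(1 - 0.517) = 334.
From dH/dt = 0: 0.00101·334 - 0.23 = 0.0165C*, so C* = 0.107/0.0165 = 6.51.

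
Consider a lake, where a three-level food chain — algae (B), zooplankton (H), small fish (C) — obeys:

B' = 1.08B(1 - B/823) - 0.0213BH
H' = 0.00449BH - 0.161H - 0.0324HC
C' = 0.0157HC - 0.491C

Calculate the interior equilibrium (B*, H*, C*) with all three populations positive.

B* ≈ 315, H* ≈ 31.3, C* ≈ 38.7

From dC/dt = 0: 0.0157H* = 0.491, so H* = 31.3.
From dB/dt = 0: 1.08(1 - B*/823) = 0.0213·31.3, giving B* = 823·(1 - 0.617) = 315.
From dH/dt = 0: 0.00449·315 - 0.161 = 0.0324C*, so C* = 1.26/0.0324 = 38.7.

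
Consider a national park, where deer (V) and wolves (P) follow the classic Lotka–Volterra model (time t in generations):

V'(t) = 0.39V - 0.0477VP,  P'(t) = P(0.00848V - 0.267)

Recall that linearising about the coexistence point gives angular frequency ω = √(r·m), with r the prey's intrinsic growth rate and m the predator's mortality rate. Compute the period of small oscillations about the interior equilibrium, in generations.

T ≈ 19.5 generations

Here r = 0.39 and m = 0.267, so r·m = 0.104.
ω = √0.104 = 0.323 per generation, hence T = 2π/ω ≈ 19.5 generations.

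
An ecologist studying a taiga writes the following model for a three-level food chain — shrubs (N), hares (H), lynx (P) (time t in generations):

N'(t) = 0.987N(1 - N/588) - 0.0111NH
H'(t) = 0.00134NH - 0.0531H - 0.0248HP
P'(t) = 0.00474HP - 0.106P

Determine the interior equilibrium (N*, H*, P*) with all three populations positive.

N* ≈ 440, H* ≈ 22.4, P* ≈ 21.6

From dP/dt = 0: 0.00474H* = 0.106, so H* = 22.4.
From dN/dt = 0: 0.987(1 - N*/588) = 0.0111·22.4, giving N* = 588·(1 - 0.251) = 440.
From dH/dt = 0: 0.00134·440 - 0.0531 = 0.0248P*, so P* = 0.537/0.0248 = 21.6.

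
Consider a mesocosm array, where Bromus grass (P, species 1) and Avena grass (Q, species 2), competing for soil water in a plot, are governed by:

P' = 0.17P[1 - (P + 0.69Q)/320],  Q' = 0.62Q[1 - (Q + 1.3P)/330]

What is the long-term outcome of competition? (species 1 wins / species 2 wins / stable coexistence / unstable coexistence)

species 1 excludes species 2

Compare the nullcline intercepts: K1/α12 = 320/0.69 = 464 > K2 = 330; K2/α21 = 330/1.3 = 254 < K1 = 320.
Since the inequalities point opposite ways, species 1 can invade but species 2 cannot.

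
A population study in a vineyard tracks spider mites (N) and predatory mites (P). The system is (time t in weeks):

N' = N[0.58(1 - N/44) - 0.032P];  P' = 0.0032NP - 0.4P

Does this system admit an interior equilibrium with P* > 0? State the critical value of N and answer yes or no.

The predator equation gives dP/dt > 0 only when N > 0.4/0.0032 = 125.
Without the predator, N → K = 44. Since 44 < 125, the predator cannot invade.

Threshold N = 125; K < 125, so no, the predator goes extinct.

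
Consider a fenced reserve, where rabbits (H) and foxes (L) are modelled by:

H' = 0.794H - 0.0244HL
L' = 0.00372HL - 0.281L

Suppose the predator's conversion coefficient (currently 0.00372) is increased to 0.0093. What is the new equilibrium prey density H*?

At the interior fixed point, setting dL/dt = 0 with L > 0 fixes H* = (predator death rate)/(HL coefficient) — independent of the other coefficients.
With the change, H* = 0.281/0.0093 = 30.2; it falls from 75.5.

H* ≈ 30.2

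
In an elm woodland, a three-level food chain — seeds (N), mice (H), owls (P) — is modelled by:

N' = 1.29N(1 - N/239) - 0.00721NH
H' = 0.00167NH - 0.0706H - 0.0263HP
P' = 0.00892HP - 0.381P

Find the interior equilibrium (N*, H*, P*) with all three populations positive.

From dP/dt = 0: 0.00892H* = 0.381, so H* = 42.7.
From dN/dt = 0: 1.29(1 - N*/239) = 0.00721·42.7, giving N* = 239·(1 - 0.239) = 182.
From dH/dt = 0: 0.00167·182 - 0.0706 = 0.0263P*, so P* = 0.233/0.0263 = 8.87.

N* ≈ 182, H* ≈ 42.7, P* ≈ 8.87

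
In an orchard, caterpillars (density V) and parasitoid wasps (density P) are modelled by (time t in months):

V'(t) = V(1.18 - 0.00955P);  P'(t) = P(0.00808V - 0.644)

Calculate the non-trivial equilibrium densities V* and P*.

Set dP/dt = 0 with P > 0: 0.00808V - 0.644 = 0, so V* = 0.644/0.00808 = 79.7.
Set dV/dt = 0 with V > 0: 1.18 - 0.00955P = 0, so P* = 1.18/0.00955 = 124.

V* ≈ 79.7, P* ≈ 124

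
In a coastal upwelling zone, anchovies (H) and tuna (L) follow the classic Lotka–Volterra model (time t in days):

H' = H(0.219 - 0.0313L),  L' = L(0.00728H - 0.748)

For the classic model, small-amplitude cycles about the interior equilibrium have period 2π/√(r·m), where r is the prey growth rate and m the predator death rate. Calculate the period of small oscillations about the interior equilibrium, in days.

Here r = 0.219 and m = 0.748, so r·m = 0.164.
ω = √0.164 = 0.405 per day, hence T = 2π/ω ≈ 15.5 days.

T ≈ 15.5 days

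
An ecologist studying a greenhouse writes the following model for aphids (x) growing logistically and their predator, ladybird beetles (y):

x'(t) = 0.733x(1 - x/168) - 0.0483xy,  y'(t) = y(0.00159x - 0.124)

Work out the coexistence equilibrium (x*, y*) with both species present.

From dy/dt = 0 with y > 0: 0.00159x* = 0.124, so x* = 78.
Substitute into dx/dt = 0: 0.733(1 - 78/168) = 0.0483y*.
The bracket is 0.536, giving y* = 0.393/0.0483 = 8.13.

x* ≈ 78, y* ≈ 8.13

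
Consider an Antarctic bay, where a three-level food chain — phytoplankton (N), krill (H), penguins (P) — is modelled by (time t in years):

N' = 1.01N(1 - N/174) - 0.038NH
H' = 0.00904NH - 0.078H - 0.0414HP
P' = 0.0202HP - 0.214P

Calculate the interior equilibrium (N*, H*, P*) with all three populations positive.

From dP/dt = 0: 0.0202H* = 0.214, so H* = 10.6.
From dN/dt = 0: 1.01(1 - N*/174) = 0.038·10.6, giving N* = 174·(1 - 0.399) = 105.
From dH/dt = 0: 0.00904·105 - 0.078 = 0.0414P*, so P* = 0.868/0.0414 = 21.

N* ≈ 105, H* ≈ 10.6, P* ≈ 21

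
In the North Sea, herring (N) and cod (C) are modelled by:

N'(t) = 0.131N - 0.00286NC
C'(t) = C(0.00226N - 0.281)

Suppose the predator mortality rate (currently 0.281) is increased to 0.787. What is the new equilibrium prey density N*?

N* ≈ 348

At the interior fixed point, setting dC/dt = 0 with C > 0 fixes N* = (predator death rate)/(NC coefficient) — independent of the other coefficients.
With the change, N* = 0.787/0.00226 = 348; it rises from 124.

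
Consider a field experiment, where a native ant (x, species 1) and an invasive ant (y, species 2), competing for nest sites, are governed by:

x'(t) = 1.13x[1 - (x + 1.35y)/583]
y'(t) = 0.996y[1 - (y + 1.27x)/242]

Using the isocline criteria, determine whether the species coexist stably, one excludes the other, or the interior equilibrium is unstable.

species 1 excludes species 2

Compare the nullcline intercepts: K1/α12 = 583/1.35 = 432 > K2 = 242; K2/α21 = 242/1.27 = 191 < K1 = 583.
Since the inequalities point opposite ways, species 1 can invade but species 2 cannot.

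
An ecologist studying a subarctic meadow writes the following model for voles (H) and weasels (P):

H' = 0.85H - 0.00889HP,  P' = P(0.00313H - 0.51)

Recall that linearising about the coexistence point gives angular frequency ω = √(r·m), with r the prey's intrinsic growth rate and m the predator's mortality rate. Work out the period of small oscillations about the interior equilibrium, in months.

Here r = 0.85 and m = 0.51, so r·m = 0.433.
ω = √0.433 = 0.658 per month, hence T = 2π/ω ≈ 9.54 months.

T ≈ 9.54 months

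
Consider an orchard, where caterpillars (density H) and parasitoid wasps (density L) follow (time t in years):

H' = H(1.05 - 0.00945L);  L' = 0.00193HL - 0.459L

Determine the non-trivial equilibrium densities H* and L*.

Set dL/dt = 0 with L > 0: 0.00193H - 0.459 = 0, so H* = 0.459/0.00193 = 238.
Set dH/dt = 0 with H > 0: 1.05 - 0.00945L = 0, so L* = 1.05/0.00945 = 111.

H* ≈ 238, L* ≈ 111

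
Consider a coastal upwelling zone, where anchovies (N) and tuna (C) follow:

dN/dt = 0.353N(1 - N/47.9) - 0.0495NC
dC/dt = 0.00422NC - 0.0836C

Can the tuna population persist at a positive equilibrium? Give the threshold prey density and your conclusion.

Threshold N = 19.8; K > 19.8, so yes, the predator persists.

The predator equation gives dC/dt > 0 only when N > 0.0836/0.00422 = 19.8.
Without the predator, N → K = 47.9. Since 47.9 > 19.8, the predator can invade and persist.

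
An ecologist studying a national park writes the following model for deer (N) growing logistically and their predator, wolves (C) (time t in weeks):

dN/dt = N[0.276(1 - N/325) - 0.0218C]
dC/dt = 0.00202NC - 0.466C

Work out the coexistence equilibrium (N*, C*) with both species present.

From dC/dt = 0 with C > 0: 0.00202N* = 0.466, so N* = 231.
Substitute into dN/dt = 0: 0.276(1 - 231/325) = 0.0218C*.
The bracket is 0.29, giving C* = 0.0801/0.0218 = 3.67.

N* ≈ 231, C* ≈ 3.67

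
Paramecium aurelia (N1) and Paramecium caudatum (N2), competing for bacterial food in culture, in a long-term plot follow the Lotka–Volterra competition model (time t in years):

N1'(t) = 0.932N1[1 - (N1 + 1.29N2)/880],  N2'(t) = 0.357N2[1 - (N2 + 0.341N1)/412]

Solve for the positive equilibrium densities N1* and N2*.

Setting both brackets to zero gives the nullclines N1 + 1.29N2 = 880 and 0.341N1 + N2 = 412.
Substituting N2 = 412 - 0.341N1 into the first: N1(1 - 1.29·0.341) = 880 - 1.29·412.
So N1* = 349/0.56 = 622, and then N2* = 412 - 0.341·622 = 200.

N1* ≈ 622, N2* ≈ 200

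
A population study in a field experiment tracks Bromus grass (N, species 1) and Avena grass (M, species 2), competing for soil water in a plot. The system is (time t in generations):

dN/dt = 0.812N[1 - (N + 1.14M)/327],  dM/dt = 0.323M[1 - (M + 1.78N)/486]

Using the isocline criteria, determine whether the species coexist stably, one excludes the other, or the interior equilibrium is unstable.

unstable coexistence (outcome depends on initial conditions)

Compare the nullcline intercepts: K1/α12 = 327/1.14 = 287 < K2 = 486; K2/α21 = 486/1.78 = 273 < K1 = 327.
Since both are reversed, neither can invade when rare; the interior point is a saddle.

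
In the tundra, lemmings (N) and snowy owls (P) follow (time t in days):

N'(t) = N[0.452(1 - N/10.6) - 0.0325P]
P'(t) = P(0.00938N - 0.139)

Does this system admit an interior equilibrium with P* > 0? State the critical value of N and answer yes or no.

The predator equation gives dP/dt > 0 only when N > 0.139/0.00938 = 14.8.
Without the predator, N → K = 10.6. Since 10.6 < 14.8, the predator cannot invade.

Threshold N = 14.8; K < 14.8, so no, the predator goes extinct.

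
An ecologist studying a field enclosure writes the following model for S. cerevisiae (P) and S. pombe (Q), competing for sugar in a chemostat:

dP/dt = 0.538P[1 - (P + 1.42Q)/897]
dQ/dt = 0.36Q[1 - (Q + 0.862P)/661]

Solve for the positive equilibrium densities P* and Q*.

Setting both brackets to zero gives the nullclines P + 1.42Q = 897 and 0.862P + Q = 661.
Substituting Q = 661 - 0.862P into the first: P(1 - 1.42·0.862) = 897 - 1.42·661.
So P* = -41.6/-0.224 = 186, and then Q* = 661 - 0.862·186 = 501.

P* ≈ 186, Q* ≈ 501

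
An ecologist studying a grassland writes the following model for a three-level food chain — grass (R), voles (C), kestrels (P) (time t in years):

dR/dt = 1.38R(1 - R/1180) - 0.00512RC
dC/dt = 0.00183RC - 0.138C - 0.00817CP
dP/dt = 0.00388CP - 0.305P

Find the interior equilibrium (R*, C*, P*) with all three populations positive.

From dP/dt = 0: 0.00388C* = 0.305, so C* = 78.6.
From dR/dt = 0: 1.38(1 - R*/1180) = 0.00512·78.6, giving R* = 1180·(1 - 0.292) = 836.
From dC/dt = 0: 0.00183·836 - 0.138 = 0.00817P*, so P* = 1.39/0.00817 = 170.

R* ≈ 836, C* ≈ 78.6, P* ≈ 170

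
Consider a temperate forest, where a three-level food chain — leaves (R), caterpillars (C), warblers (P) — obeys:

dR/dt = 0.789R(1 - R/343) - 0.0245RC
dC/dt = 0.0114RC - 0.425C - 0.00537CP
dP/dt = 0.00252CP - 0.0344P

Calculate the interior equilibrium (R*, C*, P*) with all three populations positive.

R* ≈ 198, C* ≈ 13.7, P* ≈ 340

From dP/dt = 0: 0.00252C* = 0.0344, so C* = 13.7.
From dR/dt = 0: 0.789(1 - R*/343) = 0.0245·13.7, giving R* = 343·(1 - 0.424) = 198.
From dC/dt = 0: 0.0114·198 - 0.425 = 0.00537P*, so P* = 1.83/0.00537 = 340.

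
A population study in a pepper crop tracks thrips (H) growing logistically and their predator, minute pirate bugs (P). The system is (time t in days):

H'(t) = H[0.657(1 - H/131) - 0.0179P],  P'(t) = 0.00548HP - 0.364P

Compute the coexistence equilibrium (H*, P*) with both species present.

From dP/dt = 0 with P > 0: 0.00548H* = 0.364, so H* = 66.4.
Substitute into dH/dt = 0: 0.657(1 - 66.4/131) = 0.0179P*.
The bracket is 0.493, giving P* = 0.324/0.0179 = 18.1.

H* ≈ 66.4, P* ≈ 18.1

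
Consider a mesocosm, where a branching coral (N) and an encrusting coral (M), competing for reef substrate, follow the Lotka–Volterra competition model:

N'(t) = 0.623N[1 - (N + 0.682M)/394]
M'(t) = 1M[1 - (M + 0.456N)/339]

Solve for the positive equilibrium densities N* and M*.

Setting both brackets to zero gives the nullclines N + 0.682M = 394 and 0.456N + M = 339.
Substituting M = 339 - 0.456N into the first: N(1 - 0.682·0.456) = 394 - 0.682·339.
So N* = 163/0.689 = 236, and then M* = 339 - 0.456·236 = 231.

N* ≈ 236, M* ≈ 231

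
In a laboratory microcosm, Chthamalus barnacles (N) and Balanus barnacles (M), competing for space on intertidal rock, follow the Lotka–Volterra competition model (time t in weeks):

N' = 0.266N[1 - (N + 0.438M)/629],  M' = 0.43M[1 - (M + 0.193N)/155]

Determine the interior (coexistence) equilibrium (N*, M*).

Setting both brackets to zero gives the nullclines N + 0.438M = 629 and 0.193N + M = 155.
Substituting M = 155 - 0.193N into the first: N(1 - 0.438·0.193) = 629 - 0.438·155.
So N* = 561/0.915 = 613, and then M* = 155 - 0.193·613 = 36.7.

N* ≈ 613, M* ≈ 36.7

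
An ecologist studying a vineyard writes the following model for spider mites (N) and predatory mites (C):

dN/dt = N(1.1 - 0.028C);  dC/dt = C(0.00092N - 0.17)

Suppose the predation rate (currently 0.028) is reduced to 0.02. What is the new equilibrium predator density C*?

C* ≈ 55

At the interior fixed point, setting dN/dt = 0 with N > 0 fixes C* = (prey growth rate)/(NC coefficient) — independent of the other coefficients.
With the change, C* = 1.1/0.02 = 55; it rises from 39.3.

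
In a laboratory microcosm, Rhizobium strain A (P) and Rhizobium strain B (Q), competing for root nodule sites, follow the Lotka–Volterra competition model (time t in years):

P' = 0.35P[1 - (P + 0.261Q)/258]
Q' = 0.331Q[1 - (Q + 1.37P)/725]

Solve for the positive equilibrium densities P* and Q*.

Setting both brackets to zero gives the nullclines P + 0.261Q = 258 and 1.37P + Q = 725.
Substituting Q = 725 - 1.37P into the first: P(1 - 0.261·1.37) = 258 - 0.261·725.
So P* = 68.8/0.642 = 107, and then Q* = 725 - 1.37·107 = 578.

P* ≈ 107, Q* ≈ 578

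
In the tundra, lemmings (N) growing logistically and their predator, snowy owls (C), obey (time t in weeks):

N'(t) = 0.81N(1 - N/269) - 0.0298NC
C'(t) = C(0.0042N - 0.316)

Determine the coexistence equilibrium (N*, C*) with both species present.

From dC/dt = 0 with C > 0: 0.0042N* = 0.316, so N* = 75.2.
Substitute into dN/dt = 0: 0.81(1 - 75.2/269) = 0.0298C*.
The bracket is 0.72, giving C* = 0.583/0.0298 = 19.6.

N* ≈ 75.2, C* ≈ 19.6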